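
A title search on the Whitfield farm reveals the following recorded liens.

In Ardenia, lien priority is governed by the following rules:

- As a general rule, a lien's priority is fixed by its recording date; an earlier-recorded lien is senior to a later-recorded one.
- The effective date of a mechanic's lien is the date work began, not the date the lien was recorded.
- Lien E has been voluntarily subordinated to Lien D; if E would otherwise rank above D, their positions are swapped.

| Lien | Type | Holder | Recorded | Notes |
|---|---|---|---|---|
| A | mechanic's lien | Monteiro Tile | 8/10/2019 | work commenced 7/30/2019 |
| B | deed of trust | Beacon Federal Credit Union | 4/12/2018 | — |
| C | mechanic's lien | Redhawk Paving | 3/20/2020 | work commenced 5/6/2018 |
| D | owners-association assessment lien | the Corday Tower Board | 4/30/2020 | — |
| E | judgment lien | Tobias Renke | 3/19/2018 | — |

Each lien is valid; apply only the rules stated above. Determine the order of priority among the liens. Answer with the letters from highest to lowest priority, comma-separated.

D, B, C, A, E

Effective dates: A's effective date is 7/30/2019, when work began; C is treated as recorded 5/6/2018, the work-commencement date.
By effective date: E (3/19/2018), B (4/12/2018), C (5/6/2018), A (7/30/2019), D (4/30/2020).
E would otherwise be senior to D, so under the subordination agreement E and D exchange positions.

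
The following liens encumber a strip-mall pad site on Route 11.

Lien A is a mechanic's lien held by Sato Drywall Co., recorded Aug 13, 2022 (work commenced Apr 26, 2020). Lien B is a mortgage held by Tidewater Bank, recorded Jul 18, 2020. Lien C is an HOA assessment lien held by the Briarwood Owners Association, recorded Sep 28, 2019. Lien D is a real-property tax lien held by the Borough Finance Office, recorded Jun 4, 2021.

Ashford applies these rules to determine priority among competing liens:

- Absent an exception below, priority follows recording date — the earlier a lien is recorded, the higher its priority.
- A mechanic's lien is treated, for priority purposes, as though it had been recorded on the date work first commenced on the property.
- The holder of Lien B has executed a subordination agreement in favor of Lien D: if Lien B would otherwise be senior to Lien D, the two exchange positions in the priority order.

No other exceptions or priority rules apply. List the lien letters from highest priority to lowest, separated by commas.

C, A, D, B

First, effective dates: A's effective date is Apr 26, 2020, when work began.
Ordering by effective date: C (Sep 28, 2019), A (Apr 26, 2020), B (Jul 18, 2020), D (Jun 4, 2021).
B is senior to D before the subordination, so the two trade places.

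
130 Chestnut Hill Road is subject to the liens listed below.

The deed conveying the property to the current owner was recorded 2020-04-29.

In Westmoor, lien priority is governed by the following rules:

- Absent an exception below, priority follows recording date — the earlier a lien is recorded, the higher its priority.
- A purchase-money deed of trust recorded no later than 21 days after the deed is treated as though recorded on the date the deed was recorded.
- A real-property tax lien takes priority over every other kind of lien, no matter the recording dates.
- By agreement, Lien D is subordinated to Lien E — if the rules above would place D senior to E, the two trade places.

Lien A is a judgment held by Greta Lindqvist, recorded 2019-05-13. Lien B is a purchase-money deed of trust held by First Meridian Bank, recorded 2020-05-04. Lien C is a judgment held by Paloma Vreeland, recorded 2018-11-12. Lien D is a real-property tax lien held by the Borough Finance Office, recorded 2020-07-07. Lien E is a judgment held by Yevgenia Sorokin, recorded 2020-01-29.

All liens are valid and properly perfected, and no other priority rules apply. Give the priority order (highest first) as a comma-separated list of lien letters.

Effective dates after the stated exceptions: B's effective date is the deed date, 2020-04-29.
D is a real-property tax lien, so it outranks all other liens regardless of date.
The other liens, earliest effective date first: C (2018-11-12), A (2019-05-13), E (2020-01-29), B (2020-04-29).
D would otherwise be senior to E, so under the subordination agreement D and E exchange positions.

E, C, A, D, B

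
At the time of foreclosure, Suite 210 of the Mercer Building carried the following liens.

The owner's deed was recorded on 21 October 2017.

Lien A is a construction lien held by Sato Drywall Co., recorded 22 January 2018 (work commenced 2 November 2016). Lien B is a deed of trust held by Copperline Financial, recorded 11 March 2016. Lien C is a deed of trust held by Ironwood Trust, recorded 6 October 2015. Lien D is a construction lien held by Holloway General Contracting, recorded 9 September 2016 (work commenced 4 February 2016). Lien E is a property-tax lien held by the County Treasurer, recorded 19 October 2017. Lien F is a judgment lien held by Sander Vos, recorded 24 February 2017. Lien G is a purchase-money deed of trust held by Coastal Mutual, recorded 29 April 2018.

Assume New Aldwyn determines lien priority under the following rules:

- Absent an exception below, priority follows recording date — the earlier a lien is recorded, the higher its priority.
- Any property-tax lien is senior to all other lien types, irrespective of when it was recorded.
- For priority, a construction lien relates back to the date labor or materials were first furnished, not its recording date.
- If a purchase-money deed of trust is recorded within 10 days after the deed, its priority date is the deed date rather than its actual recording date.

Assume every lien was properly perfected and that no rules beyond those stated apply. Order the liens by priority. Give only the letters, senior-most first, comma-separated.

E, C, D, B, A, F, G

Adjusting effective dates: A is treated as recorded 2 November 2016, the work-commencement date; D is treated as recorded 4 February 2016, the work-commencement date; G missed the 10-day window (190 days after the deed), so its recording date stands.
E is a property-tax lien, so it outranks all other liens regardless of date.
The other liens, earliest effective date first: C (6 October 2015), D (4 February 2016), B (11 March 2016), A (2 November 2016), F (24 February 2017), G (29 April 2018).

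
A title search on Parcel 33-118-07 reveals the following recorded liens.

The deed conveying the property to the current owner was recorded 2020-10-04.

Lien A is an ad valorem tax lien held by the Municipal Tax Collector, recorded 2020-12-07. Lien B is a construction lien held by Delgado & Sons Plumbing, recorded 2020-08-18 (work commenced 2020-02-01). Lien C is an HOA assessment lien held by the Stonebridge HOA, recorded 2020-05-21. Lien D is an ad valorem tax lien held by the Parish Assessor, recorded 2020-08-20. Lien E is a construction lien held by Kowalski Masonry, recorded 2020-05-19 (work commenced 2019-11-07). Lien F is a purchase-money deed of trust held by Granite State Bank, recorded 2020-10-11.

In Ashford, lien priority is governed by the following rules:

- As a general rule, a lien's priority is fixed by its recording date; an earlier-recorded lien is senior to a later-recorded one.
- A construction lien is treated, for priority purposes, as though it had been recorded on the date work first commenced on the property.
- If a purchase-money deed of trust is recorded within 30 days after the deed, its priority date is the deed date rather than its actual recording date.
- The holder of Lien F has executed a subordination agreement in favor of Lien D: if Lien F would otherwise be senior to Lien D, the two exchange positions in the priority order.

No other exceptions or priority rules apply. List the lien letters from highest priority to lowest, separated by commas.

E, B, C, D, F, A

Effective dates after the stated exceptions: B relates back to 2020-02-01 (work commenced); E is treated as recorded 2019-11-07, the work-commencement date; F relates back to the deed date 2020-10-04.
Ordering by effective date: E (2019-11-07), B (2020-02-01), C (2020-05-21), D (2020-08-20), F (2020-10-04), A (2020-12-07).
Since F is not senior to D, the subordination leaves the order unchanged.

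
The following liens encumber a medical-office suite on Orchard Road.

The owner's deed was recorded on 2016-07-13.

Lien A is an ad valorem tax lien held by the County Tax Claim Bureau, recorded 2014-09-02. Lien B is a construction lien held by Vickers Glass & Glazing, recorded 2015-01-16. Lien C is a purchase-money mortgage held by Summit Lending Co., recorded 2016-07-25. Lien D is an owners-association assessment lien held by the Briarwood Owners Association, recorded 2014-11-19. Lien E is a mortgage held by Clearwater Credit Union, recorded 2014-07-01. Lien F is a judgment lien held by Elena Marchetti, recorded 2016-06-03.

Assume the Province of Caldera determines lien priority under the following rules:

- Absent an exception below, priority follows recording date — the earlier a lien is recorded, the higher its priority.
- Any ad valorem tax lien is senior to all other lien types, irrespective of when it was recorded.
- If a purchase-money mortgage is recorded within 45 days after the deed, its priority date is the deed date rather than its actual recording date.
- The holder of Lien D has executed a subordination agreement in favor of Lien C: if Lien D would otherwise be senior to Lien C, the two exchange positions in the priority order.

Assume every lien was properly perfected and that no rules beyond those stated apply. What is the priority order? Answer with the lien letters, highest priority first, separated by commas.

First, effective dates: C was recorded within the 45-day window, so its effective date is the deed date 2016-07-13.
A, as an ad valorem tax lien, has superpriority and ranks first.
Among the remaining liens, by effective date: E (2014-07-01), D (2014-11-19), B (2015-01-16), F (2016-06-03), C (2016-07-13).
D is senior to C before the subordination, so the two trade places.

A, E, C, B, F, D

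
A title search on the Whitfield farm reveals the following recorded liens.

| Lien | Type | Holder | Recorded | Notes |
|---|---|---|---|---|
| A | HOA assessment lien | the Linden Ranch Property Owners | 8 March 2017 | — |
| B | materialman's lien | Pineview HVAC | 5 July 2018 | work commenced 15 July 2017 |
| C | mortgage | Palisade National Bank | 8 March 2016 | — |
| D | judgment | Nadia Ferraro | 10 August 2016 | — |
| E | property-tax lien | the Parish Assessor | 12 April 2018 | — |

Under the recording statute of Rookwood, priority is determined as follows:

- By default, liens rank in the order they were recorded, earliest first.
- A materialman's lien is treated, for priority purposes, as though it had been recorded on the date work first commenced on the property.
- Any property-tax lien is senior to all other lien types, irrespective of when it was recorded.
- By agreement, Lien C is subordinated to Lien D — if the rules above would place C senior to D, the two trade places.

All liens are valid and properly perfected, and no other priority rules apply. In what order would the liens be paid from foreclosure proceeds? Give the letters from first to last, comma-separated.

E, D, C, A, B

First, effective dates: B relates back to 15 July 2017 (work commenced).
E, as a property-tax lien, has superpriority and ranks first.
Ordering the rest by effective date: C (8 March 2016), D (10 August 2016), A (8 March 2017), B (15 July 2017).
Because C would otherwise rank above D, the subordination swaps them.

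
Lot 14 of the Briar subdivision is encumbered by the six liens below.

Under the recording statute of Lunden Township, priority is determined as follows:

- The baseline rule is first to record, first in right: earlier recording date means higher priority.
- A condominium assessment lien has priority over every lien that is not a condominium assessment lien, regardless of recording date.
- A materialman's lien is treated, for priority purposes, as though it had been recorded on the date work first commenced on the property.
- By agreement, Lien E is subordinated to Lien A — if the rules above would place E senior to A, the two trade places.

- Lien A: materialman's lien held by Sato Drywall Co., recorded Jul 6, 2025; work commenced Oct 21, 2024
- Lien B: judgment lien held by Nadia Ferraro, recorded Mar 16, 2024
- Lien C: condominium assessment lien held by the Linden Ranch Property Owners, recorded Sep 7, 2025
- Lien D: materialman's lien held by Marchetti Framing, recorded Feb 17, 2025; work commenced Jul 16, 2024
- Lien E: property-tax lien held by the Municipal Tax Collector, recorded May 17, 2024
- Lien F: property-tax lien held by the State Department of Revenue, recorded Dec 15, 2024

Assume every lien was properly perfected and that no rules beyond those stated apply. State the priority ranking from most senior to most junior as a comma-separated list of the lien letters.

C, B, A, D, E, F

Effective dates after the stated exceptions: A relates back to Oct 21, 2024 (work commenced); D is treated as recorded Jul 16, 2024, the work-commencement date.
C is a condominium assessment lien and takes priority over every other lien.
The other liens, earliest effective date first: B (Mar 16, 2024), E (May 17, 2024), D (Jul 16, 2024), A (Oct 21, 2024), F (Dec 15, 2024).
The subordination applies — E was senior to A — so E and A swap.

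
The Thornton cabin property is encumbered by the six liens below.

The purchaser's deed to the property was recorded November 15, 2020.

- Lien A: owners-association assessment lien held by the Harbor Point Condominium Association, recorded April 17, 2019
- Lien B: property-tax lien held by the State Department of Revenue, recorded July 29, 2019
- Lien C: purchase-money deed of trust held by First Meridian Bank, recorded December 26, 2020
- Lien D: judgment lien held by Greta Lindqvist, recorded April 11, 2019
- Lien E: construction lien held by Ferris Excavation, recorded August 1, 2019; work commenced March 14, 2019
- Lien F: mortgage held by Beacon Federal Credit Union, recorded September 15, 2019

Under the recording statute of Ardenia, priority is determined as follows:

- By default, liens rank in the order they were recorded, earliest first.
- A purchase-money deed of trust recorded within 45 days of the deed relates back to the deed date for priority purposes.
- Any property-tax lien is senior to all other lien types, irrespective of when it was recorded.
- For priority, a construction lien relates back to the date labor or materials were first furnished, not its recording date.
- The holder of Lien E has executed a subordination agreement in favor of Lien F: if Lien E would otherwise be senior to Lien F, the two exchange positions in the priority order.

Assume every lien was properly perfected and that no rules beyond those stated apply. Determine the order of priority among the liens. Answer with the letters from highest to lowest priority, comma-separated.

Adjusting effective dates: C's effective date is the deed date, November 15, 2020; E relates back to March 14, 2019 (work commenced).
B, as a property-tax lien, has superpriority and ranks first.
Ordering the rest by effective date: E (March 14, 2019), D (April 11, 2019), A (April 17, 2019), F (September 15, 2019), C (November 15, 2020).
Because E would otherwise rank above F, the subordination swaps them.

B, F, D, A, E, C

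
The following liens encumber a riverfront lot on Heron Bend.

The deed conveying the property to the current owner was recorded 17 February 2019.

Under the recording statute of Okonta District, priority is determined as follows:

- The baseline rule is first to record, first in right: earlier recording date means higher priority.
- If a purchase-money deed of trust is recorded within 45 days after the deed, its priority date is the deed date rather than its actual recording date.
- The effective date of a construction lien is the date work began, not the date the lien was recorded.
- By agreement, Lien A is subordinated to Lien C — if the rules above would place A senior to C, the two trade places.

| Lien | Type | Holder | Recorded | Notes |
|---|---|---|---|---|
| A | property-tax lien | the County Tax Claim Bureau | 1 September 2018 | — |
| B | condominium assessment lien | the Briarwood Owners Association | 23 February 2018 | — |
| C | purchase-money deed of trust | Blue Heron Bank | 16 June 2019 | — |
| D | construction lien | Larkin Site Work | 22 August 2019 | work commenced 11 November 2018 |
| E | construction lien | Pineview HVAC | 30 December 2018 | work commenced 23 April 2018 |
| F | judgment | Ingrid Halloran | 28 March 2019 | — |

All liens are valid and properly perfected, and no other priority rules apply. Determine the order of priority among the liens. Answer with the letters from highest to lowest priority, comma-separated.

B, E, C, D, F, A

Effective dates after the stated exceptions: C was recorded 119 days after the deed, outside the 45-day window, so it keeps its recording date; D is treated as recorded 11 November 2018, the work-commencement date; E is treated as recorded 23 April 2018, the work-commencement date.
Sorted by effective date: B (23 February 2018), E (23 April 2018), A (1 September 2018), D (11 November 2018), F (28 March 2019), C (16 June 2019).
Because A would otherwise rank above C, the subordination swaps them.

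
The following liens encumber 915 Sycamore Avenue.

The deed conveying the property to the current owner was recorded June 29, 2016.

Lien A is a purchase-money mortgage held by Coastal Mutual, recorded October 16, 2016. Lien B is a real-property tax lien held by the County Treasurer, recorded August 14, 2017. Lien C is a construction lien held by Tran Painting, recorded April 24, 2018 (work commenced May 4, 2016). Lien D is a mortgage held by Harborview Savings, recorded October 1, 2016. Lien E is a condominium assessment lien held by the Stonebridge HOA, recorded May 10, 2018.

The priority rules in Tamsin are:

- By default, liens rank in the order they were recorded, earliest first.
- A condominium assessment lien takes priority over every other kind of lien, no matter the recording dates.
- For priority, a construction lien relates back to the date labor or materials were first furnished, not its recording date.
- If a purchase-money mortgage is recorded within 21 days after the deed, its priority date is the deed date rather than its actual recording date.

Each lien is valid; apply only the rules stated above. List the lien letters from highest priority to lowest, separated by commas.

Effective dates: A missed the 21-day window (109 days after the deed), so its recording date stands; C relates back to May 4, 2016 (work commenced).
E, as a condominium assessment lien, has superpriority and ranks first.
Ordering the rest by effective date: C (May 4, 2016), D (October 1, 2016), A (October 16, 2016), B (August 14, 2017).

E, C, D, A, B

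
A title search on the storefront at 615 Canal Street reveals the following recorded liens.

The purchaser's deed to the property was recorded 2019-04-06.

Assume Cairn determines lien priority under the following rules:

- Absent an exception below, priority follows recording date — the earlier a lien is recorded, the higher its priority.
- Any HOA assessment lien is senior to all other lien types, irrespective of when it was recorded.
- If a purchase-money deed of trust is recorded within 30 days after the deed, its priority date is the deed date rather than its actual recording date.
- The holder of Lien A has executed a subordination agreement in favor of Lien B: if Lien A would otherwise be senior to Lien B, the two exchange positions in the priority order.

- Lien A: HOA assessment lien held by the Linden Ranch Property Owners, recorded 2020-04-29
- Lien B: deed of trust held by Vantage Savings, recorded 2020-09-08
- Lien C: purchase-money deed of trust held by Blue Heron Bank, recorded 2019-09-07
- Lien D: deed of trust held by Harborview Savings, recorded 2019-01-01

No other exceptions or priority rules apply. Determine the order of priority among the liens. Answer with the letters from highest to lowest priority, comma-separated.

Adjusting effective dates: C was recorded 154 days after the deed — beyond 30 days — so no relation-back applies.
A, as an HOA assessment lien, has superpriority and ranks first.
Ordering the rest by effective date: D (2019-01-01), C (2019-09-07), B (2020-09-08).
A is senior to B before the subordination, so the two trade places.

B, D, C, A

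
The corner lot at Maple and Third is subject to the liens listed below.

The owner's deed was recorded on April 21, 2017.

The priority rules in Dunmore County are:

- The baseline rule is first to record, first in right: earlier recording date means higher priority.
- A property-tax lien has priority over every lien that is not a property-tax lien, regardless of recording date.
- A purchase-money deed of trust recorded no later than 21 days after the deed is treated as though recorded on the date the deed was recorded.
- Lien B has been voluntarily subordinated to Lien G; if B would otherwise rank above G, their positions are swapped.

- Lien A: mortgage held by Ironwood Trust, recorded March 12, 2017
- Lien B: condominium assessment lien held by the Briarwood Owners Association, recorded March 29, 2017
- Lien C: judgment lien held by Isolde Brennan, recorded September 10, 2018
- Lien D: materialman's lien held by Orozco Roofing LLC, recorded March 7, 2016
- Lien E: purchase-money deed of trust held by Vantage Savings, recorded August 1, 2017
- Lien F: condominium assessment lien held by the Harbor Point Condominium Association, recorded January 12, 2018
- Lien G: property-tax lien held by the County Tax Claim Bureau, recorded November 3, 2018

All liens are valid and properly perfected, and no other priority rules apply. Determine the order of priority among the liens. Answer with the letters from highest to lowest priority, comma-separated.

G, D, A, B, E, F, C

First, effective dates: E was recorded 102 days after the deed — beyond 21 days — so no relation-back applies.
As a property-tax lien, G is senior to every other lien.
Ordering the rest by effective date: D (March 7, 2016), A (March 12, 2017), B (March 29, 2017), E (August 1, 2017), F (January 12, 2018), C (September 10, 2018).
Since B is not senior to G, the subordination leaves the order unchanged.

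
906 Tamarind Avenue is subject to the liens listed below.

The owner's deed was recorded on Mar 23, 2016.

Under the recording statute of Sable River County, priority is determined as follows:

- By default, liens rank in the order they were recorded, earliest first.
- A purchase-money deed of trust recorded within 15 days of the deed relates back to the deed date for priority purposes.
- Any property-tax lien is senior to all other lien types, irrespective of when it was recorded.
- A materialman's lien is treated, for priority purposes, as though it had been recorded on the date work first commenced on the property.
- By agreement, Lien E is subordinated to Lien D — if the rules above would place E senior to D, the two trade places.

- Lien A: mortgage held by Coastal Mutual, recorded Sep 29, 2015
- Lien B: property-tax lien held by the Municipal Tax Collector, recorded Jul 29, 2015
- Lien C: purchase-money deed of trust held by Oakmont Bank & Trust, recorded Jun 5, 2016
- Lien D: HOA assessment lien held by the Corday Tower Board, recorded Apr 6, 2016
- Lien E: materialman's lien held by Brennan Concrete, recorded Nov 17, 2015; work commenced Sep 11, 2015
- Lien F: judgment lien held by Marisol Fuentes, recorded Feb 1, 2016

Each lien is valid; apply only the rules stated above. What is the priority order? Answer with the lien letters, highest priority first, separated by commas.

B, D, A, F, E, C

First, effective dates: C missed the 15-day window (74 days after the deed), so its recording date stands; E relates back to Sep 11, 2015 (work commenced).
B, as a property-tax lien, has superpriority and ranks first.
The other liens, earliest effective date first: E (Sep 11, 2015), A (Sep 29, 2015), F (Feb 1, 2016), D (Apr 6, 2016), C (Jun 5, 2016).
E is senior to D before the subordination, so the two trade places.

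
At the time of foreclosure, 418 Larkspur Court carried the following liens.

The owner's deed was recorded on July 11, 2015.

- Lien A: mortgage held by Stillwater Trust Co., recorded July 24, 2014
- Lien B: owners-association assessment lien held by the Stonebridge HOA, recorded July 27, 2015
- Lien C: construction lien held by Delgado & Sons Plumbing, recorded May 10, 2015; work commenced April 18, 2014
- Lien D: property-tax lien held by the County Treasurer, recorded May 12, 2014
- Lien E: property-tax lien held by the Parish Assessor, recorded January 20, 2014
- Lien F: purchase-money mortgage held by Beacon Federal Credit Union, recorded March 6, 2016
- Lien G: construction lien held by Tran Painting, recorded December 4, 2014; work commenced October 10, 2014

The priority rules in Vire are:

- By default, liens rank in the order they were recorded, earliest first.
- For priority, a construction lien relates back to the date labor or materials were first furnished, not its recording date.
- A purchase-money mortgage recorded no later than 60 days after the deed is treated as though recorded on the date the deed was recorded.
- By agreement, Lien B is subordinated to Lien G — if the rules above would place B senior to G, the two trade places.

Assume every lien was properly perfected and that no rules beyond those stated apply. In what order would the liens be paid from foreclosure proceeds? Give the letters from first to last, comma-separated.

First, effective dates: C's effective date is April 18, 2014, when work began; F was recorded 239 days after the deed — beyond 60 days — so no relation-back applies; G's effective date is October 10, 2014, when work began.
Ordering by effective date: E (January 20, 2014), C (April 18, 2014), D (May 12, 2014), A (July 24, 2014), G (October 10, 2014), B (July 27, 2015), F (March 6, 2016).
Since B is not senior to G, the subordination leaves the order unchanged.

E, C, D, A, G, B, F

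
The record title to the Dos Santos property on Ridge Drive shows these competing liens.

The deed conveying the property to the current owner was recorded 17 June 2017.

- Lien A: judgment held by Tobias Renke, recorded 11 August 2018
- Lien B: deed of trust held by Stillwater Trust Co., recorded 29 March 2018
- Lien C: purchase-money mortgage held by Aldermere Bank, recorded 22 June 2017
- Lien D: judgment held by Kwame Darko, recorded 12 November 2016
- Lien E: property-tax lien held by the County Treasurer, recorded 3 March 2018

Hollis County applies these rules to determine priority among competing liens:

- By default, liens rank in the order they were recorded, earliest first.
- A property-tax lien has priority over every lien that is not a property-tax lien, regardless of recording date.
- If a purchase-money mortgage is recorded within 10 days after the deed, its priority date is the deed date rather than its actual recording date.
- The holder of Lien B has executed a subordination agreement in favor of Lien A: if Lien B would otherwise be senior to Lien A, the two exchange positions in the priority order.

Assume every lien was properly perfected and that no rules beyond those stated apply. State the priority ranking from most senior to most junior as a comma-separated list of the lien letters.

Effective dates: C's effective date is the deed date, 17 June 2017.
E is a property-tax lien and takes priority over every other lien.
Remaining liens by effective date: D (12 November 2016), C (17 June 2017), B (29 March 2018), A (11 August 2018).
The subordination applies — B was senior to A — so B and A swap.

E, D, C, A, B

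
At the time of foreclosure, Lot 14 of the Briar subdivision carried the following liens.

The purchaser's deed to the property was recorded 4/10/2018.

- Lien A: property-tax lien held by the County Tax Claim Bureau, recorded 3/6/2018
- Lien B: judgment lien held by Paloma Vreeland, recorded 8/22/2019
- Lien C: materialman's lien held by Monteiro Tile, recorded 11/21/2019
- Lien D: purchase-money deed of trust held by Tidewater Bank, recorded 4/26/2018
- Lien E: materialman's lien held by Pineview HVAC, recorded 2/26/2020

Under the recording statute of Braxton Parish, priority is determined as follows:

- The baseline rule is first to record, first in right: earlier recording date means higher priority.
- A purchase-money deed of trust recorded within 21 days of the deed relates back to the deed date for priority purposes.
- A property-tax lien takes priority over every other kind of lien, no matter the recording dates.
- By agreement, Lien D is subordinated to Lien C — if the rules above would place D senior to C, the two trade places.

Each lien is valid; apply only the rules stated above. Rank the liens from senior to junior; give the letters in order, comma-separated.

First, effective dates: D's effective date is the deed date, 4/10/2018.
A is a property-tax lien and takes priority over every other lien.
Ordering the rest by effective date: D (4/10/2018), B (8/22/2019), C (11/21/2019), E (2/26/2020).
D is senior to C before the subordination, so the two trade places.

A, C, B, D, E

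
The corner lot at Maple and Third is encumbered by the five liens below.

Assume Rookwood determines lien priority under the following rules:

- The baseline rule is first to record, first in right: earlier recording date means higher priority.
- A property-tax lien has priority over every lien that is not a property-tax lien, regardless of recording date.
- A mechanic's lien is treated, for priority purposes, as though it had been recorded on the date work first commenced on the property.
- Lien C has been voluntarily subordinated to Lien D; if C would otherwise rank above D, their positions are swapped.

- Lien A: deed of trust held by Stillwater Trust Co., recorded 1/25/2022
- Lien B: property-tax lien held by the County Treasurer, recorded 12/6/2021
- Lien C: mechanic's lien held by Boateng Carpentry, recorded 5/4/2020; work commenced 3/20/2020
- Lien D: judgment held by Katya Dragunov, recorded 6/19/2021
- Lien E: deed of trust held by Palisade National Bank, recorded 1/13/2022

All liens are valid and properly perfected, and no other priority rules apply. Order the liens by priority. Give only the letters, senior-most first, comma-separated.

B, D, C, E, A

Effective dates after the stated exceptions: C's effective date is 3/20/2020, when work began.
As a property-tax lien, B is senior to every other lien.
Remaining liens by effective date: C (3/20/2020), D (6/19/2021), E (1/13/2022), A (1/25/2022).
C would otherwise be senior to D, so under the subordination agreement C and D exchange positions.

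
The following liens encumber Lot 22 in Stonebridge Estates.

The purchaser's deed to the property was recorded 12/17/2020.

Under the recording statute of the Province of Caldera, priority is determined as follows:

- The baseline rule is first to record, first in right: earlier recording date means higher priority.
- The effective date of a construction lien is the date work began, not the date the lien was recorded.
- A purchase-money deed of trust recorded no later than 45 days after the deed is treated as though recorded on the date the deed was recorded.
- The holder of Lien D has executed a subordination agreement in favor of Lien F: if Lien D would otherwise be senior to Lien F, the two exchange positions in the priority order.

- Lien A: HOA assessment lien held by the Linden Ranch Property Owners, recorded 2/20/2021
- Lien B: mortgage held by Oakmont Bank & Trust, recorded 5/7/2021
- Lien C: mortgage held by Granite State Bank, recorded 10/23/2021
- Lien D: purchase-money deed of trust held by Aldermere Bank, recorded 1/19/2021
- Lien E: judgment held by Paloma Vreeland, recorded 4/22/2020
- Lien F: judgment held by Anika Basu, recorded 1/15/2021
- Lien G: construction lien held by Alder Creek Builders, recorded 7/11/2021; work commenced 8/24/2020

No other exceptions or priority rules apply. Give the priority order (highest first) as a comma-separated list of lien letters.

Effective dates after the stated exceptions: D was recorded within the 45-day window, so its effective date is the deed date 12/17/2020; G relates back to 8/24/2020 (work commenced).
By effective date: E (4/22/2020), G (8/24/2020), D (12/17/2020), F (1/15/2021), A (2/20/2021), B (5/7/2021), C (10/23/2021).
The subordination applies — D was senior to F — so D and F swap.

E, G, F, D, A, B, C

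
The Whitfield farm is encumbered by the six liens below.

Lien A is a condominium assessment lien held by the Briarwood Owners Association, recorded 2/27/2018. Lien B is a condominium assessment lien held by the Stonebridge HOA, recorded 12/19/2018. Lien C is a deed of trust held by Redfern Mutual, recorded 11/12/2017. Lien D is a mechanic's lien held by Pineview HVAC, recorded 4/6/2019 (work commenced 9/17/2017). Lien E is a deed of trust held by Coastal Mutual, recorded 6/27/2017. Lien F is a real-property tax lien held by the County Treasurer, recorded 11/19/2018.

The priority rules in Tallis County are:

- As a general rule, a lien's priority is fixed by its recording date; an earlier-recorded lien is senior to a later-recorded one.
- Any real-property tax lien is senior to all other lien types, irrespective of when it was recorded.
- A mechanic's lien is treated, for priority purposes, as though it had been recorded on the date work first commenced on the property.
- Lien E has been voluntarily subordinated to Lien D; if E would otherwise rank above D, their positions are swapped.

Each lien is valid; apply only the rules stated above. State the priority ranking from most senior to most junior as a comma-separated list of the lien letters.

Effective dates: D is treated as recorded 9/17/2017, the work-commencement date.
F is a real-property tax lien, so it outranks all other liens regardless of date.
Remaining liens by effective date: E (6/27/2017), D (9/17/2017), C (11/12/2017), A (2/27/2018), B (12/19/2018).
E would otherwise be senior to D, so under the subordination agreement E and D exchange positions.

F, D, E, C, A, B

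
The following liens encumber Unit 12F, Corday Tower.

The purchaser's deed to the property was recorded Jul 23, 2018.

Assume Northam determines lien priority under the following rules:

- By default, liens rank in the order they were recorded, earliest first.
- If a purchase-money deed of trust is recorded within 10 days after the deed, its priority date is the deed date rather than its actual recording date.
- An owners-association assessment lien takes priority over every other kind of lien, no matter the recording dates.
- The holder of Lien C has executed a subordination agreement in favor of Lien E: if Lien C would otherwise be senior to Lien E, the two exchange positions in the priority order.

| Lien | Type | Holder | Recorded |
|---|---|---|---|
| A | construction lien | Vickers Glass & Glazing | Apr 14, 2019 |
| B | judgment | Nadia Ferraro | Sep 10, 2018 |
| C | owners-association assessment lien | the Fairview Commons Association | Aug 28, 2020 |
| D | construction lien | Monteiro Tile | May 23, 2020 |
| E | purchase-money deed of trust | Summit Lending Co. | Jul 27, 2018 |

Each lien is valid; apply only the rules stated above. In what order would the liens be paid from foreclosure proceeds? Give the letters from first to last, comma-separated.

Effective dates: E's effective date is the deed date, Jul 23, 2018.
C is an owners-association assessment lien and takes priority over every other lien.
Among the remaining liens, by effective date: E (Jul 23, 2018), B (Sep 10, 2018), A (Apr 14, 2019), D (May 23, 2020).
C would otherwise be senior to E, so under the subordination agreement C and E exchange positions.

E, C, B, A, D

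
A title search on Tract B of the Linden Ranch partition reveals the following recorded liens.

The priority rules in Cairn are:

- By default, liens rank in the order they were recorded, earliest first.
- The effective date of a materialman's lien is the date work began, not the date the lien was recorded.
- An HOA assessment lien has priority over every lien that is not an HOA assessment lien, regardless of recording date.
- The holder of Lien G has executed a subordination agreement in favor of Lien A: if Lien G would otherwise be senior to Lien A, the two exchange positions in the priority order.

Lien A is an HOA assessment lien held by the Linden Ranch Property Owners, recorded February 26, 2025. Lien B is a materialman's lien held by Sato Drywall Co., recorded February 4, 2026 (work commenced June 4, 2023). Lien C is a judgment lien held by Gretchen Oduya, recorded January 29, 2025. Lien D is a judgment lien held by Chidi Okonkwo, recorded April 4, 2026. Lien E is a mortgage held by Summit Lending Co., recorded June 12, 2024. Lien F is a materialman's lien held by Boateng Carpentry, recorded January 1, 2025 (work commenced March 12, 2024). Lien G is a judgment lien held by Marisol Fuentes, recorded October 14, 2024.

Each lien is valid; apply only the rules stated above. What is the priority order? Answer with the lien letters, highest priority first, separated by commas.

A, B, F, E, G, C, D

Effective dates: B relates back to June 4, 2023 (work commenced); F relates back to March 12, 2024 (work commenced).
As an HOA assessment lien, A is senior to every other lien.
The other liens, earliest effective date first: B (June 4, 2023), F (March 12, 2024), E (June 12, 2024), G (October 14, 2024), C (January 29, 2025), D (April 4, 2026).
G is already junior to A, so the subordination agreement changes nothing.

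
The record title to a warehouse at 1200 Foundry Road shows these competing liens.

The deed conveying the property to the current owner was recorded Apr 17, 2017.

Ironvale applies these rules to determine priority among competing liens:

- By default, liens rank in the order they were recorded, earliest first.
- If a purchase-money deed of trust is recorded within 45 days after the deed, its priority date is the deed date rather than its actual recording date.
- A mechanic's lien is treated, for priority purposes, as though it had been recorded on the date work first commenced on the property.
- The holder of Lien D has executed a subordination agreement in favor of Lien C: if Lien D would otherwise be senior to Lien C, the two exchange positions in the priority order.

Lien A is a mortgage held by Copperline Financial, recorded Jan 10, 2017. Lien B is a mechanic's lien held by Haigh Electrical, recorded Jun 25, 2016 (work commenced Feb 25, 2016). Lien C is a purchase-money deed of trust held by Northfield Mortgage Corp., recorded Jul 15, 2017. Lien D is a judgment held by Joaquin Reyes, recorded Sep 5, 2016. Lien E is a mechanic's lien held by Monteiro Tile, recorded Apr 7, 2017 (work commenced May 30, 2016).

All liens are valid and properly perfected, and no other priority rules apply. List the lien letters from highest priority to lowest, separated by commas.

B, E, C, A, D

Effective dates: B relates back to Feb 25, 2016 (work commenced); C was recorded 89 days after the deed, outside the 45-day window, so it keeps its recording date; E is treated as recorded May 30, 2016, the work-commencement date.
By effective date, earliest first: B (Feb 25, 2016), E (May 30, 2016), D (Sep 5, 2016), A (Jan 10, 2017), C (Jul 15, 2017).
The subordination applies — D was senior to C — so D and C swap.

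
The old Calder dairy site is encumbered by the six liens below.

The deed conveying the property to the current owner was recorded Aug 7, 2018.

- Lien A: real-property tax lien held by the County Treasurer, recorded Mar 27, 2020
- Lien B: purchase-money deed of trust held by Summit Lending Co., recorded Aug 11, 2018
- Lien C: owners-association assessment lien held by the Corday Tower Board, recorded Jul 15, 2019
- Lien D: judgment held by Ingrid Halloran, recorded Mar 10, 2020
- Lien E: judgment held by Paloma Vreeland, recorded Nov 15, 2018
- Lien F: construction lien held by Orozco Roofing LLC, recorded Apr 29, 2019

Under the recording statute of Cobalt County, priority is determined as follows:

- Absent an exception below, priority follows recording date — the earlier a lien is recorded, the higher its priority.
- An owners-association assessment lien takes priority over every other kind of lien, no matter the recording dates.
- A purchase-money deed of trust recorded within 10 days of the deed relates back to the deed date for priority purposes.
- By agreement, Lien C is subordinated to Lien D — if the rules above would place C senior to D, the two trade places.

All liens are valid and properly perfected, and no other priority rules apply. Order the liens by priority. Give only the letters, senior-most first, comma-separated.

Effective dates after the stated exceptions: B's effective date is the deed date, Aug 7, 2018.
As an owners-association assessment lien, C is senior to every other lien.
Ordering the rest by effective date: B (Aug 7, 2018), E (Nov 15, 2018), F (Apr 29, 2019), D (Mar 10, 2020), A (Mar 27, 2020).
The subordination applies — C was senior to D — so C and D swap.

D, B, E, F, C, A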